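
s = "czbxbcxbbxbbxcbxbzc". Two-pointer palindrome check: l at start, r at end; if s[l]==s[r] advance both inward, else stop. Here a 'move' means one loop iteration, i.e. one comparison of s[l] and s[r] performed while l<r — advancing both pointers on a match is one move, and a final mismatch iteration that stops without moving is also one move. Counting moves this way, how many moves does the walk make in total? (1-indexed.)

[1,19] 'c'=='c' → l++,r--
[2,18] 'z'=='z' → l++,r--
[3,17] 'b'=='b' → l++,r--
[4,16] 'x'=='x' → l++,r--
[5,15] 'b'=='b' → l++,r--
[6,14] 'c'=='c' → l++,r--
[7,13] 'x'=='x' → l++,r--
[8,12] 'b'=='b' → l++,r--
[9,11] 'b'=='b' → l++,r--

9 moves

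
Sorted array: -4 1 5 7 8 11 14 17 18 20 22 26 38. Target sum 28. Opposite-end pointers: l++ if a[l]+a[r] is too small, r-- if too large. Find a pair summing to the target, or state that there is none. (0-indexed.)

(8, 20)

l=0 r=12: -4+38=34 >28, r--
l=0 r=11: -4+26=22 <28, l++
l=1 r=11: 1+26=27 <28, l++
l=2 r=11: 5+26=31 >28, r--
l=2 r=10: 5+22=27 <28, l++
l=3 r=10: 7+22=29 >28, r--
l=3 r=9: 7+20=27 <28, l++
l=4 r=9: 8+20=28, found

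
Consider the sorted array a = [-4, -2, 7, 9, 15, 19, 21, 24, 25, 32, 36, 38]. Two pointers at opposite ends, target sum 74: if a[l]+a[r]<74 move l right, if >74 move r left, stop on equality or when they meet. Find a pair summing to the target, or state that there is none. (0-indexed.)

l=0 r=11: -4+38=34 <74, l++
l=1 r=11: -2+38=36 <74, l++
l=2 r=11: 7+38=45 <74, l++
l=3 r=11: 9+38=47 <74, l++
l=4 r=11: 15+38=53 <74, l++
l=5 r=11: 19+38=57 <74, l++
l=6 r=11: 21+38=59 <74, l++
l=7 r=11: 24+38=62 <74, l++
l=8 r=11: 25+38=63 <74, l++
l=9 r=11: 32+38=70 <74, l++
l=10 r=11: 36+38=74, found

(36, 38)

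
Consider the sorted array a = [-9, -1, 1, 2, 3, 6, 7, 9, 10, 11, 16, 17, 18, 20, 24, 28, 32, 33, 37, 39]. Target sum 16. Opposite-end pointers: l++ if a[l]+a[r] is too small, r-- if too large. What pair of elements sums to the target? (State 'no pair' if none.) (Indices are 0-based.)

(-1, 17)

l=0 r=19: -9+39=30 >16, r--
l=0 r=18: -9+37=28 >16, r--
l=0 r=17: -9+33=24 >16, r--
l=0 r=16: -9+32=23 >16, r--
l=0 r=15: -9+28=19 >16, r--
l=0 r=14: -9+24=15 <16, l++
l=1 r=14: -1+24=23 >16, r--
l=1 r=13: -1+20=19 >16, r--
l=1 r=12: -1+18=17 >16, r--
l=1 r=11: -1+17=16, found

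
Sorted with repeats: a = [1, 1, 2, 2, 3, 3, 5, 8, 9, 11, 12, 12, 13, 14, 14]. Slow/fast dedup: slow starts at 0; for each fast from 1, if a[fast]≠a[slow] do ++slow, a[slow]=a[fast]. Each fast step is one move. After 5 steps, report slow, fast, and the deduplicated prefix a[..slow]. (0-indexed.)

slow=2, fast=6, prefix=[1, 2, 3]

(s=0,f=1) a[fast]=1=a[slow] dup → fast++
(s=0,f=2) a[fast]=2≠a[slow]=1 write a[1]=2 → slow++,fast++
(s=1,f=3) a[fast]=2=a[slow] dup → fast++
(s=1,f=4) a[fast]=3≠a[slow]=2 write a[2]=3 → slow++,fast++
(s=2,f=5) a[fast]=3=a[slow] dup → fast++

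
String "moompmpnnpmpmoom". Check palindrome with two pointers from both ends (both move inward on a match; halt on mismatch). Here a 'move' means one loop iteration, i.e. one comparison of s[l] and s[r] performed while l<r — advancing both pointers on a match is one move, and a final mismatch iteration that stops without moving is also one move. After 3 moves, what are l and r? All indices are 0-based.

l=3, r=12

l=0 r=15: 'm'=='m', l++,r--
l=1 r=14: 'o'=='o', l++,r--
l=2 r=13: 'o'=='o', l++,r--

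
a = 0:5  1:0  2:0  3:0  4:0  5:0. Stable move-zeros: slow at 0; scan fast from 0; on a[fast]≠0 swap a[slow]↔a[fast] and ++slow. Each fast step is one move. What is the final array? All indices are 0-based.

[5, 0, 0, 0, 0, 0]

slow=0 fast=0: a[fast]=5≠0 swap→a[0]=5, slow++,fast++
slow=1 fast=1: a[fast]=0, fast++
slow=1 fast=2: a[fast]=0, fast++
slow=1 fast=3: a[fast]=0, fast++
slow=1 fast=4: a[fast]=0, fast++
slow=1 fast=5: a[fast]=0, fast++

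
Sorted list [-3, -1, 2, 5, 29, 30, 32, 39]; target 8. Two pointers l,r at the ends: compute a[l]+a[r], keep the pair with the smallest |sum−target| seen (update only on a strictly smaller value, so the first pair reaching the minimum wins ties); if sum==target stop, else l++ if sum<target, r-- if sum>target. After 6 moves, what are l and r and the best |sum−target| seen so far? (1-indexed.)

l=3, r=4, best |Δ|=4

l=1 r=8: -3+39=36 d=28 *, r--
l=1 r=7: -3+32=29 d=21 *, r--
l=1 r=6: -3+30=27 d=19 *, r--
l=1 r=5: -3+29=26 d=18 *, r--
l=1 r=4: -3+5=2 d=6 *, l++
l=2 r=4: -1+5=4 d=4 *, l++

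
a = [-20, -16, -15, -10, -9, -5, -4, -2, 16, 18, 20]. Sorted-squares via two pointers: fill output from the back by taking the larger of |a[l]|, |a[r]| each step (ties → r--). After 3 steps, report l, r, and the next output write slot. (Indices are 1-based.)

[1,11] |-20|<=|20| out[11]=400 → r--
[1,10] |-20|>|18| out[10]=400 → l++
[2,10] |-16|<=|18| out[9]=324 → r--

l=2, r=9, next write slot=8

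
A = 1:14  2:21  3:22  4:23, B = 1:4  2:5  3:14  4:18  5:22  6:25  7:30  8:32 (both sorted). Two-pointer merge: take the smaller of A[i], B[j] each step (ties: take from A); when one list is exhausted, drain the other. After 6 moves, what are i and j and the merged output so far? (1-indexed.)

i=3, j=5, merged so far=[4, 5, 14, 14, 18, 21]

i=1 j=1: A[i]=14>B[j]=4 take 4, j++
i=1 j=2: A[i]=14>B[j]=5 take 5, j++
i=1 j=3: A[i]=14<=B[j]=14 take 14, i++
i=2 j=3: A[i]=21>B[j]=14 take 14, j++
i=2 j=4: A[i]=21>B[j]=18 take 18, j++
i=2 j=5: A[i]=21<=B[j]=22 take 21, i++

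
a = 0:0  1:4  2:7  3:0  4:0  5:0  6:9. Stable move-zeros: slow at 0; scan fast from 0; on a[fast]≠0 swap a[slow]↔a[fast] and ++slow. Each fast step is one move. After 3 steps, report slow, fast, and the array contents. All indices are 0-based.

(s=0,f=0) a[fast]=0 → fast++
(s=0,f=1) a[fast]=4≠0 swap→a[0]=4 → slow++,fast++
(s=1,f=2) a[fast]=7≠0 swap→a[1]=7 → slow++,fast++

slow=2, fast=3, a=[4, 7, 0, 0, 0, 0, 9]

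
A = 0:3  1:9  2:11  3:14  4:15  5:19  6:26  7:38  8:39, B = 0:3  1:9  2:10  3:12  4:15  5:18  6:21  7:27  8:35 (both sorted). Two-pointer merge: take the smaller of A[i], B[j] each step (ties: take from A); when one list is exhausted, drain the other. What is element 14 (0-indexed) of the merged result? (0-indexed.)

merged[14] = 27

[i=0,j=0] A[i]=3<=B[j]=3 take 3 → i++
[i=1,j=0] A[i]=9>B[j]=3 take 3 → j++
[i=1,j=1] A[i]=9<=B[j]=9 take 9 → i++
[i=2,j=1] A[i]=11>B[j]=9 take 9 → j++
[i=2,j=2] A[i]=11>B[j]=10 take 10 → j++
[i=2,j=3] A[i]=11<=B[j]=12 take 11 → i++
[i=3,j=3] A[i]=14>B[j]=12 take 12 → j++
[i=3,j=4] A[i]=14<=B[j]=15 take 14 → i++
[i=4,j=4] A[i]=15<=B[j]=15 take 15 → i++
[i=5,j=4] A[i]=19>B[j]=15 take 15 → j++
[i=5,j=5] A[i]=19>B[j]=18 take 18 → j++
[i=5,j=6] A[i]=19<=B[j]=21 take 19 → i++
[i=6,j=6] A[i]=26>B[j]=21 take 21 → j++
[i=6,j=7] A[i]=26<=B[j]=27 take 26 → i++
[i=7,j=7] A[i]=38>B[j]=27 take 27 → j++
[i=7,j=8] A[i]=38>B[j]=35 take 35 → j++
[i=7,j=9] B done, take A[i]=38 → i++
[i=8,j=9] B done, take A[i]=39 → i++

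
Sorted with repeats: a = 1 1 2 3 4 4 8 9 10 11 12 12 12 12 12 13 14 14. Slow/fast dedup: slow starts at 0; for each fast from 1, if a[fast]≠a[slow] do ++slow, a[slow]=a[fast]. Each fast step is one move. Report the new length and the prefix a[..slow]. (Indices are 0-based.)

length 11; prefix = [1, 2, 3, 4, 8, 9, 10, 11, 12, 13, 14]

slow=0 fast=1: a[fast]=1=a[slow] dup, fast++
slow=0 fast=2: a[fast]=2≠a[slow]=1 write a[1]=2, slow++,fast++
slow=1 fast=3: a[fast]=3≠a[slow]=2 write a[2]=3, slow++,fast++
slow=2 fast=4: a[fast]=4≠a[slow]=3 write a[3]=4, slow++,fast++
slow=3 fast=5: a[fast]=4=a[slow] dup, fast++
slow=3 fast=6: a[fast]=8≠a[slow]=4 write a[4]=8, slow++,fast++
slow=4 fast=7: a[fast]=9≠a[slow]=8 write a[5]=9, slow++,fast++
slow=5 fast=8: a[fast]=10≠a[slow]=9 write a[6]=10, slow++,fast++
slow=6 fast=9: a[fast]=11≠a[slow]=10 write a[7]=11, slow++,fast++
slow=7 fast=10: a[fast]=12≠a[slow]=11 write a[8]=12, slow++,fast++
slow=8 fast=11: a[fast]=12=a[slow] dup, fast++
slow=8 fast=12: a[fast]=12=a[slow] dup, fast++
slow=8 fast=13: a[fast]=12=a[slow] dup, fast++
slow=8 fast=14: a[fast]=12=a[slow] dup, fast++
slow=8 fast=15: a[fast]=13≠a[slow]=12 write a[9]=13, slow++,fast++
slow=9 fast=16: a[fast]=14≠a[slow]=13 write a[10]=14, slow++,fast++
slow=10 fast=17: a[fast]=14=a[slow] dup, fast++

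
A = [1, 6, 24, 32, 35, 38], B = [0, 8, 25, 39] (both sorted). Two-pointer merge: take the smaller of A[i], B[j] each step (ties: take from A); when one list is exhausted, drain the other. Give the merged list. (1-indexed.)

[i=1,j=1] A[i]=1>B[j]=0 take 0 → j++
[i=1,j=2] A[i]=1<=B[j]=8 take 1 → i++
[i=2,j=2] A[i]=6<=B[j]=8 take 6 → i++
[i=3,j=2] A[i]=24>B[j]=8 take 8 → j++
[i=3,j=3] A[i]=24<=B[j]=25 take 24 → i++
[i=4,j=3] A[i]=32>B[j]=25 take 25 → j++
[i=4,j=4] A[i]=32<=B[j]=39 take 32 → i++
[i=5,j=4] A[i]=35<=B[j]=39 take 35 → i++
[i=6,j=4] A[i]=38<=B[j]=39 take 38 → i++
[i=7,j=4] A done, take B[j]=39 → j++

[0, 1, 6, 8, 24, 25, 32, 35, 38, 39]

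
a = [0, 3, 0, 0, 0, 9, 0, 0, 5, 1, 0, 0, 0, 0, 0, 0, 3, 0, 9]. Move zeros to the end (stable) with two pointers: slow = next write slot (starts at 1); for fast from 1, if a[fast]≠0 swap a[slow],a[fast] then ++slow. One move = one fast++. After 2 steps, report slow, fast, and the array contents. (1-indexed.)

slow=1 fast=1: a[fast]=0, fast++
slow=1 fast=2: a[fast]=3≠0 swap→a[1]=3, slow++,fast++

slow=2, fast=3, a=[3, 0, 0, 0, 0, 9, 0, 0, 5, 1, 0, 0, 0, 0, 0, 0, 3, 0, 9]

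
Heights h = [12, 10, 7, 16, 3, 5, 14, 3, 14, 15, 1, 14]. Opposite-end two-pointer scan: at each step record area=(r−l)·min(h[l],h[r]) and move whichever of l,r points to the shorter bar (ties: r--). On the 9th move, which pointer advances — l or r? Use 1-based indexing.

r

[1,12] min(12,14)*11=132 best=132 * → l++
[2,12] min(10,14)*10=100 best=132 → l++
[3,12] min(7,14)*9=63 best=132 → l++
[4,12] min(16,14)*8=112 best=132 → r--
[4,11] min(16,1)*7=7 best=132 → r--
[4,10] min(16,15)*6=90 best=132 → r--
[4,9] min(16,14)*5=70 best=132 → r--
[4,8] min(16,3)*4=12 best=132 → r--
[4,7] min(16,14)*3=42 best=132 → r--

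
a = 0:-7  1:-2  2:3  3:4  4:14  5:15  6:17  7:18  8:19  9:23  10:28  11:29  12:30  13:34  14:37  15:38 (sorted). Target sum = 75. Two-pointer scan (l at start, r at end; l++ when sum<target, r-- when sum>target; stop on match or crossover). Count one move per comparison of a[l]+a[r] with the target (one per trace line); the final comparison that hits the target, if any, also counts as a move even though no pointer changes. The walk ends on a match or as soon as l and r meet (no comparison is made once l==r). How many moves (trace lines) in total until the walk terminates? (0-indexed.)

[0,15] -7+38=31 <75 → l++
[1,15] -2+38=36 <75 → l++
[2,15] 3+38=41 <75 → l++
[3,15] 4+38=42 <75 → l++
[4,15] 14+38=52 <75 → l++
[5,15] 15+38=53 <75 → l++
[6,15] 17+38=55 <75 → l++
[7,15] 18+38=56 <75 → l++
[8,15] 19+38=57 <75 → l++
[9,15] 23+38=61 <75 → l++
[10,15] 28+38=66 <75 → l++
[11,15] 29+38=67 <75 → l++
[12,15] 30+38=68 <75 → l++
[13,15] 34+38=72 <75 → l++
[14,15] 37+38=75 → found

15 moves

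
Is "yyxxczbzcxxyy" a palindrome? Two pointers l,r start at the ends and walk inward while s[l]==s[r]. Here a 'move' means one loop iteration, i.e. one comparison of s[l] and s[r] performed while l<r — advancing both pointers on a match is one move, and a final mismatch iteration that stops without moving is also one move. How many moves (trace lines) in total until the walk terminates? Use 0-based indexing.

l=0 r=12: 'y'=='y', l++,r--
l=1 r=11: 'y'=='y', l++,r--
l=2 r=10: 'x'=='x', l++,r--
l=3 r=9: 'x'=='x', l++,r--
l=4 r=8: 'c'=='c', l++,r--
l=5 r=7: 'z'=='z', l++,r--

6 moves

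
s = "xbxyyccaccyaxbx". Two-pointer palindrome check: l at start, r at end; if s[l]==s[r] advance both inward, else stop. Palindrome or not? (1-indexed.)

l=1 r=15: 'x'=='x', l++,r--
l=2 r=14: 'b'=='b', l++,r--
l=3 r=13: 'x'=='x', l++,r--
l=4 r=12: 'y'!='a', stop

not a palindrome (mismatch at 4,12)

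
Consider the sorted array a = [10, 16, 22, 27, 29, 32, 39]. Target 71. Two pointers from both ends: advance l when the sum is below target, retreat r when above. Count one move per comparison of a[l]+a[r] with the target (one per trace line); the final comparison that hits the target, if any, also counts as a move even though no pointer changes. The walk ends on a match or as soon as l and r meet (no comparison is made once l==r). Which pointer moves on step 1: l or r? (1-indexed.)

l

l=1 r=7: 10+39=49 <71, l++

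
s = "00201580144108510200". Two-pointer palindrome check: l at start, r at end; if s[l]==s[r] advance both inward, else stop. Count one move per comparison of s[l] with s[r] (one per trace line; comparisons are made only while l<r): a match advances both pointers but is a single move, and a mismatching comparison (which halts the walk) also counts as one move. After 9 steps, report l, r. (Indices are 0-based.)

l=9, r=10

l=0 r=19: '0'=='0', l++,r--
l=1 r=18: '0'=='0', l++,r--
l=2 r=17: '2'=='2', l++,r--
l=3 r=16: '0'=='0', l++,r--
l=4 r=15: '1'=='1', l++,r--
l=5 r=14: '5'=='5', l++,r--
l=6 r=13: '8'=='8', l++,r--
l=7 r=12: '0'=='0', l++,r--
l=8 r=11: '1'=='1', l++,r--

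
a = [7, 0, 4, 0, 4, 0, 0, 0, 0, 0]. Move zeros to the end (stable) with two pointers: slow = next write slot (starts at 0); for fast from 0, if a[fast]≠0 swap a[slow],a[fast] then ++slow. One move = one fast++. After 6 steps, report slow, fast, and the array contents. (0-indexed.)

slow=3, fast=6, a=[7, 4, 4, 0, 0, 0, 0, 0, 0, 0]

slow=0 fast=0: a[fast]=7≠0 swap→a[0]=7, slow++,fast++
slow=1 fast=1: a[fast]=0, fast++
slow=1 fast=2: a[fast]=4≠0 swap→a[1]=4, slow++,fast++
slow=2 fast=3: a[fast]=0, fast++
slow=2 fast=4: a[fast]=4≠0 swap→a[2]=4, slow++,fast++
slow=3 fast=5: a[fast]=0, fast++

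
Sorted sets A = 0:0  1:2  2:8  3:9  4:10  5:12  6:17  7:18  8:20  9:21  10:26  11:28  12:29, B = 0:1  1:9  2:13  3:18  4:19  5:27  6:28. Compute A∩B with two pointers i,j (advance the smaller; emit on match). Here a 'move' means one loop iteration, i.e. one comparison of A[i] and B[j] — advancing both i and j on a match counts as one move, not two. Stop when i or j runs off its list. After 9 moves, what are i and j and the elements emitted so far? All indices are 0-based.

[i=0,j=0] 0<1 → i++
[i=1,j=0] 2>1 → j++
[i=1,j=1] 2<9 → i++
[i=2,j=1] 8<9 → i++
[i=3,j=1] 9==9 emit → i++,j++
[i=4,j=2] 10<13 → i++
[i=5,j=2] 12<13 → i++
[i=6,j=2] 17>13 → j++
[i=6,j=3] 17<18 → i++

i=7, j=3, emitted=[9]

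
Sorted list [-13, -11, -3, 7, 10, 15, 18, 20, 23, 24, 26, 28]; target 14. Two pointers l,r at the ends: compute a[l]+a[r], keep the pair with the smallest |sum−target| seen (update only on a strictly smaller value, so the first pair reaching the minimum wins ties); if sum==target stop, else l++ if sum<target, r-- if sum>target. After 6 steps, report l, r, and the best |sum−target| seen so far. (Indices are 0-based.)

[0,11] -13+28=15 d=1 * → r--
[0,10] -13+26=13 d=1 → l++
[1,10] -11+26=15 d=1 → r--
[1,9] -11+24=13 d=1 → l++
[2,9] -3+24=21 d=7 → r--
[2,8] -3+23=20 d=6 → r--

l=2, r=7, best |Δ|=1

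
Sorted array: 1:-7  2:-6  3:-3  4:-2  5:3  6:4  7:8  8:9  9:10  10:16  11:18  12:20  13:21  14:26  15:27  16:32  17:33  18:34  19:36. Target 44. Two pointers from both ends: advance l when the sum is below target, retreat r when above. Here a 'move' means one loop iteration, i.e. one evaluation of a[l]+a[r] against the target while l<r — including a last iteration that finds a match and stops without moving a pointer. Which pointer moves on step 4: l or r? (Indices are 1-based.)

[1,19] -7+36=29 <44 → l++
[2,19] -6+36=30 <44 → l++
[3,19] -3+36=33 <44 → l++
[4,19] -2+36=34 <44 → l++

l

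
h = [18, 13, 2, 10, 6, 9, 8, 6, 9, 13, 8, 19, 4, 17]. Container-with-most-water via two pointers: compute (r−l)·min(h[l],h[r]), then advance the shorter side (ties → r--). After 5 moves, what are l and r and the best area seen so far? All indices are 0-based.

l=3, r=11, best area=221

[0,13] min(18,17)*13=221 best=221 * → r--
[0,12] min(18,4)*12=48 best=221 → r--
[0,11] min(18,19)*11=198 best=221 → l++
[1,11] min(13,19)*10=130 best=221 → l++
[2,11] min(2,19)*9=18 best=221 → l++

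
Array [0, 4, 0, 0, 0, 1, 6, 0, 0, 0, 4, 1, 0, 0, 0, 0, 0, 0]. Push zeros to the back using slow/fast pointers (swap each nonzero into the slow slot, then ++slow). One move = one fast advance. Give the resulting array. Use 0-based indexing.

(s=0,f=0) a[fast]=0 → fast++
(s=0,f=1) a[fast]=4≠0 swap→a[0]=4 → slow++,fast++
(s=1,f=2) a[fast]=0 → fast++
(s=1,f=3) a[fast]=0 → fast++
(s=1,f=4) a[fast]=0 → fast++
(s=1,f=5) a[fast]=1≠0 swap→a[1]=1 → slow++,fast++
(s=2,f=6) a[fast]=6≠0 swap→a[2]=6 → slow++,fast++
(s=3,f=7) a[fast]=0 → fast++
(s=3,f=8) a[fast]=0 → fast++
(s=3,f=9) a[fast]=0 → fast++
(s=3,f=10) a[fast]=4≠0 swap→a[3]=4 → slow++,fast++
(s=4,f=11) a[fast]=1≠0 swap→a[4]=1 → slow++,fast++
(s=5,f=12) a[fast]=0 → fast++
(s=5,f=13) a[fast]=0 → fast++
(s=5,f=14) a[fast]=0 → fast++
(s=5,f=15) a[fast]=0 → fast++
(s=5,f=16) a[fast]=0 → fast++
(s=5,f=17) a[fast]=0 → fast++

[4, 1, 6, 4, 1, 0, 0, 0, 0, 0, 0, 0, 0, 0, 0, 0, 0, 0]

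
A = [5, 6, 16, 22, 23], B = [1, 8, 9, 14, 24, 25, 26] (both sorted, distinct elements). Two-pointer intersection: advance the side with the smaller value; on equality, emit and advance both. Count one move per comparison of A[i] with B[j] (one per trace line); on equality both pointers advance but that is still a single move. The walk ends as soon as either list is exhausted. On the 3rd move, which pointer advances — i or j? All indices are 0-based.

i

[i=0,j=0] 5>1 → j++
[i=0,j=1] 5<8 → i++
[i=1,j=1] 6<8 → i++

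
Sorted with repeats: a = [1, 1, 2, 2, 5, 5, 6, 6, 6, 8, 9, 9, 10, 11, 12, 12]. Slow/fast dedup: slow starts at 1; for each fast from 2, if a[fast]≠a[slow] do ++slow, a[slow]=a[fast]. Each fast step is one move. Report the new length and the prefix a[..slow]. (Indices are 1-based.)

length 9; prefix = [1, 2, 5, 6, 8, 9, 10, 11, 12]

(s=1,f=2) a[fast]=1=a[slow] dup → fast++
(s=1,f=3) a[fast]=2≠a[slow]=1 write a[2]=2 → slow++,fast++
(s=2,f=4) a[fast]=2=a[slow] dup → fast++
(s=2,f=5) a[fast]=5≠a[slow]=2 write a[3]=5 → slow++,fast++
(s=3,f=6) a[fast]=5=a[slow] dup → fast++
(s=3,f=7) a[fast]=6≠a[slow]=5 write a[4]=6 → slow++,fast++
(s=4,f=8) a[fast]=6=a[slow] dup → fast++
(s=4,f=9) a[fast]=6=a[slow] dup → fast++
(s=4,f=10) a[fast]=8≠a[slow]=6 write a[5]=8 → slow++,fast++
(s=5,f=11) a[fast]=9≠a[slow]=8 write a[6]=9 → slow++,fast++
(s=6,f=12) a[fast]=9=a[slow] dup → fast++
(s=6,f=13) a[fast]=10≠a[slow]=9 write a[7]=10 → slow++,fast++
(s=7,f=14) a[fast]=11≠a[slow]=10 write a[8]=11 → slow++,fast++
(s=8,f=15) a[fast]=12≠a[slow]=11 write a[9]=12 → slow++,fast++
(s=9,f=16) a[fast]=12=a[slow] dup → fast++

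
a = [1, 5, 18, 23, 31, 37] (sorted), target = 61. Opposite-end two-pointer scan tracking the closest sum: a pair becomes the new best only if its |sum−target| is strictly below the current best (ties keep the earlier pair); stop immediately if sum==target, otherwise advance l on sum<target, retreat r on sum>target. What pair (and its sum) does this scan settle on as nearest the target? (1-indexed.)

pair (23, 37) with sum 60 (|Δ|=1)

l=1 r=6: 1+37=38 d=23 *, l++
l=2 r=6: 5+37=42 d=19 *, l++
l=3 r=6: 18+37=55 d=6 *, l++
l=4 r=6: 23+37=60 d=1 *, l++
l=5 r=6: 31+37=68 d=7, r--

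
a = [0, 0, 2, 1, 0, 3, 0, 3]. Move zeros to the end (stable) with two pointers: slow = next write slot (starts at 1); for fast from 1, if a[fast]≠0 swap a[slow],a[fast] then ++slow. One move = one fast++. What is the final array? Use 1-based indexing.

[2, 1, 3, 3, 0, 0, 0, 0]

(s=1,f=1) a[fast]=0 → fast++
(s=1,f=2) a[fast]=0 → fast++
(s=1,f=3) a[fast]=2≠0 swap→a[1]=2 → slow++,fast++
(s=2,f=4) a[fast]=1≠0 swap→a[2]=1 → slow++,fast++
(s=3,f=5) a[fast]=0 → fast++
(s=3,f=6) a[fast]=3≠0 swap→a[3]=3 → slow++,fast++
(s=4,f=7) a[fast]=0 → fast++
(s=4,f=8) a[fast]=3≠0 swap→a[4]=3 → slow++,fast++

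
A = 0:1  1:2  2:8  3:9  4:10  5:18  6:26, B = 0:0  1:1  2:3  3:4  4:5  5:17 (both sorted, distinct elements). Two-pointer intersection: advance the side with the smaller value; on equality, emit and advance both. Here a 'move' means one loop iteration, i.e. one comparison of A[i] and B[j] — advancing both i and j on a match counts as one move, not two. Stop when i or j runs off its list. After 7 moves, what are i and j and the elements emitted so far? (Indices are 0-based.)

i=3, j=5, emitted=[1]

[i=0,j=0] 1>0 → j++
[i=0,j=1] 1==1 emit → i++,j++
[i=1,j=2] 2<3 → i++
[i=2,j=2] 8>3 → j++
[i=2,j=3] 8>4 → j++
[i=2,j=4] 8>5 → j++
[i=2,j=5] 8<17 → i++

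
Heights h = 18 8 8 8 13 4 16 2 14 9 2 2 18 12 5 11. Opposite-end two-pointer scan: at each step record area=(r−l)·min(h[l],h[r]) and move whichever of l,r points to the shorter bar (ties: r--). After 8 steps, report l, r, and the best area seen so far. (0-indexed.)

[0,15] min(18,11)*15=165 best=165 * → r--
[0,14] min(18,5)*14=70 best=165 → r--
[0,13] min(18,12)*13=156 best=165 → r--
[0,12] min(18,18)*12=216 best=216 * → r--
[0,11] min(18,2)*11=22 best=216 → r--
[0,10] min(18,2)*10=20 best=216 → r--
[0,9] min(18,9)*9=81 best=216 → r--
[0,8] min(18,14)*8=112 best=216 → r--

l=0, r=7, best area=216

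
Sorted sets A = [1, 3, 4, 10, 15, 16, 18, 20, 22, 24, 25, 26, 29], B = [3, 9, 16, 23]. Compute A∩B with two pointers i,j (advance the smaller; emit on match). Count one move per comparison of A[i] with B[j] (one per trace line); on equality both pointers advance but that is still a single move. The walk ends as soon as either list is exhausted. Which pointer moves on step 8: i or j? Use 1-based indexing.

i=1 j=1: 1<3, i++
i=2 j=1: 3==3 emit, i++,j++
i=3 j=2: 4<9, i++
i=4 j=2: 10>9, j++
i=4 j=3: 10<16, i++
i=5 j=3: 15<16, i++
i=6 j=3: 16==16 emit, i++,j++
i=7 j=4: 18<23, i++

i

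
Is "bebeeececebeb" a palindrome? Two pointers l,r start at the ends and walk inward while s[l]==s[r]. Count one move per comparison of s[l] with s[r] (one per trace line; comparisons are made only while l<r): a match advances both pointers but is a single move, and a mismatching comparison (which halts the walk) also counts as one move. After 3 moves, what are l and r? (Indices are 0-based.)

l=3, r=9

l=0 r=12: 'b'=='b', l++,r--
l=1 r=11: 'e'=='e', l++,r--
l=2 r=10: 'b'=='b', l++,r--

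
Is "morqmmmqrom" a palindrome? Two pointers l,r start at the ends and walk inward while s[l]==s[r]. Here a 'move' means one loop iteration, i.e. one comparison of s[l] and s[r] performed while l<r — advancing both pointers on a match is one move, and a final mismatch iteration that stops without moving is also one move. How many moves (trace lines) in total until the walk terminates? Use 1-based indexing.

5 moves

l=1 r=11: 'm'=='m', l++,r--
l=2 r=10: 'o'=='o', l++,r--
l=3 r=9: 'r'=='r', l++,r--
l=4 r=8: 'q'=='q', l++,r--
l=5 r=7: 'm'=='m', l++,r--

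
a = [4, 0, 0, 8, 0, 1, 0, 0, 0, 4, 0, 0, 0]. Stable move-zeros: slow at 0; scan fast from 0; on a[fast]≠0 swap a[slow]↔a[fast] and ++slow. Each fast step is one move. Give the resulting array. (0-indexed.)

[4, 8, 1, 4, 0, 0, 0, 0, 0, 0, 0, 0, 0]

(s=0,f=0) a[fast]=4≠0 swap→a[0]=4 → slow++,fast++
(s=1,f=1) a[fast]=0 → fast++
(s=1,f=2) a[fast]=0 → fast++
(s=1,f=3) a[fast]=8≠0 swap→a[1]=8 → slow++,fast++
(s=2,f=4) a[fast]=0 → fast++
(s=2,f=5) a[fast]=1≠0 swap→a[2]=1 → slow++,fast++
(s=3,f=6) a[fast]=0 → fast++
(s=3,f=7) a[fast]=0 → fast++
(s=3,f=8) a[fast]=0 → fast++
(s=3,f=9) a[fast]=4≠0 swap→a[3]=4 → slow++,fast++
(s=4,f=10) a[fast]=0 → fast++
(s=4,f=11) a[fast]=0 → fast++
(s=4,f=12) a[fast]=0 → fast++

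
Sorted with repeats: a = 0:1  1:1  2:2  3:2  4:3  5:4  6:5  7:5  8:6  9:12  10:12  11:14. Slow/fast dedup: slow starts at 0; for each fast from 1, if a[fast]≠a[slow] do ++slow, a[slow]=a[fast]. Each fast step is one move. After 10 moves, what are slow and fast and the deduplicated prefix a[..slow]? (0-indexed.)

slow=6, fast=11, prefix=[1, 2, 3, 4, 5, 6, 12]

(s=0,f=1) a[fast]=1=a[slow] dup → fast++
(s=0,f=2) a[fast]=2≠a[slow]=1 write a[1]=2 → slow++,fast++
(s=1,f=3) a[fast]=2=a[slow] dup → fast++
(s=1,f=4) a[fast]=3≠a[slow]=2 write a[2]=3 → slow++,fast++
(s=2,f=5) a[fast]=4≠a[slow]=3 write a[3]=4 → slow++,fast++
(s=3,f=6) a[fast]=5≠a[slow]=4 write a[4]=5 → slow++,fast++
(s=4,f=7) a[fast]=5=a[slow] dup → fast++
(s=4,f=8) a[fast]=6≠a[slow]=5 write a[5]=6 → slow++,fast++
(s=5,f=9) a[fast]=12≠a[slow]=6 write a[6]=12 → slow++,fast++
(s=6,f=10) a[fast]=12=a[slow] dup → fast++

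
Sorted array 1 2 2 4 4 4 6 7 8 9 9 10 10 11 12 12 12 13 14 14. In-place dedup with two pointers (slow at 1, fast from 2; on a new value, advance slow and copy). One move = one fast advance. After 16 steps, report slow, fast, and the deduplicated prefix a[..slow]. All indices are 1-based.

slow=10, fast=18, prefix=[1, 2, 4, 6, 7, 8, 9, 10, 11, 12]

slow=1 fast=2: a[fast]=2≠a[slow]=1 write a[2]=2, slow++,fast++
slow=2 fast=3: a[fast]=2=a[slow] dup, fast++
slow=2 fast=4: a[fast]=4≠a[slow]=2 write a[3]=4, slow++,fast++
slow=3 fast=5: a[fast]=4=a[slow] dup, fast++
slow=3 fast=6: a[fast]=4=a[slow] dup, fast++
slow=3 fast=7: a[fast]=6≠a[slow]=4 write a[4]=6, slow++,fast++
slow=4 fast=8: a[fast]=7≠a[slow]=6 write a[5]=7, slow++,fast++
slow=5 fast=9: a[fast]=8≠a[slow]=7 write a[6]=8, slow++,fast++
slow=6 fast=10: a[fast]=9≠a[slow]=8 write a[7]=9, slow++,fast++
slow=7 fast=11: a[fast]=9=a[slow] dup, fast++
slow=7 fast=12: a[fast]=10≠a[slow]=9 write a[8]=10, slow++,fast++
slow=8 fast=13: a[fast]=10=a[slow] dup, fast++
slow=8 fast=14: a[fast]=11≠a[slow]=10 write a[9]=11, slow++,fast++
slow=9 fast=15: a[fast]=12≠a[slow]=11 write a[10]=12, slow++,fast++
slow=10 fast=16: a[fast]=12=a[slow] dup, fast++
slow=10 fast=17: a[fast]=12=a[slow] dup, fast++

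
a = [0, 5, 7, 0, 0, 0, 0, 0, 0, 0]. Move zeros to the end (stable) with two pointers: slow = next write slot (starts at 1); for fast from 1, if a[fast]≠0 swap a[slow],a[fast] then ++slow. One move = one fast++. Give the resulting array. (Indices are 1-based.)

[5, 7, 0, 0, 0, 0, 0, 0, 0, 0]

slow=1 fast=1: a[fast]=0, fast++
slow=1 fast=2: a[fast]=5≠0 swap→a[1]=5, slow++,fast++
slow=2 fast=3: a[fast]=7≠0 swap→a[2]=7, slow++,fast++
slow=3 fast=4: a[fast]=0, fast++
slow=3 fast=5: a[fast]=0, fast++
slow=3 fast=6: a[fast]=0, fast++
slow=3 fast=7: a[fast]=0, fast++
slow=3 fast=8: a[fast]=0, fast++
slow=3 fast=9: a[fast]=0, fast++
slow=3 fast=10: a[fast]=0, fast++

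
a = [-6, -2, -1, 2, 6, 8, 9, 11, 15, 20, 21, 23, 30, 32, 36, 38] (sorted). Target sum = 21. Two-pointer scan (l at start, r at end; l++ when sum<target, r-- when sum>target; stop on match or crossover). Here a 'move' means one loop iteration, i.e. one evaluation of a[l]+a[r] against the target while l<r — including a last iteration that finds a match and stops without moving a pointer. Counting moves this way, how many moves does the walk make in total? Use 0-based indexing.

[0,15] -6+38=32 >21 → r--
[0,14] -6+36=30 >21 → r--
[0,13] -6+32=26 >21 → r--
[0,12] -6+30=24 >21 → r--
[0,11] -6+23=17 <21 → l++
[1,11] -2+23=21 → found

6 moves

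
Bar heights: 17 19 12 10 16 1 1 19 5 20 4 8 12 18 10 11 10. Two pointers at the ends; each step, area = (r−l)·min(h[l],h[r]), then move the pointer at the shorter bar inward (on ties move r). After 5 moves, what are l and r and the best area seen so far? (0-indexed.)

l=1, r=12, best area=221

[0,16] min(17,10)*16=160 best=160 * → r--
[0,15] min(17,11)*15=165 best=165 * → r--
[0,14] min(17,10)*14=140 best=165 → r--
[0,13] min(17,18)*13=221 best=221 * → l++
[1,13] min(19,18)*12=216 best=221 → r--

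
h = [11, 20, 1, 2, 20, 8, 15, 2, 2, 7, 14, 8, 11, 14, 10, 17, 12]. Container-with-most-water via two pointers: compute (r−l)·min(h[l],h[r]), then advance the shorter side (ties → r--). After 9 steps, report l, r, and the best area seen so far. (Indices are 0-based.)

l=1, r=8, best area=238

l=0 r=16: min(11,12)*16=176 best=176 *, l++
l=1 r=16: min(20,12)*15=180 best=180 *, r--
l=1 r=15: min(20,17)*14=238 best=238 *, r--
l=1 r=14: min(20,10)*13=130 best=238, r--
l=1 r=13: min(20,14)*12=168 best=238, r--
l=1 r=12: min(20,11)*11=121 best=238, r--
l=1 r=11: min(20,8)*10=80 best=238, r--
l=1 r=10: min(20,14)*9=126 best=238, r--
l=1 r=9: min(20,7)*8=56 best=238, r--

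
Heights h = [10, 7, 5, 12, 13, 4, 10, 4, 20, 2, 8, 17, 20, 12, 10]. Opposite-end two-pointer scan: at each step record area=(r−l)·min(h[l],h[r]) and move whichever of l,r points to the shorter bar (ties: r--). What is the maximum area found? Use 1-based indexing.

max area = 140

l=1 r=15: min(10,10)*14=140 best=140 *, r--
l=1 r=14: min(10,12)*13=130 best=140, l++
l=2 r=14: min(7,12)*12=84 best=140, l++
l=3 r=14: min(5,12)*11=55 best=140, l++
l=4 r=14: min(12,12)*10=120 best=140, r--
l=4 r=13: min(12,20)*9=108 best=140, l++
l=5 r=13: min(13,20)*8=104 best=140, l++
l=6 r=13: min(4,20)*7=28 best=140, l++
l=7 r=13: min(10,20)*6=60 best=140, l++
l=8 r=13: min(4,20)*5=20 best=140, l++
l=9 r=13: min(20,20)*4=80 best=140, r--
l=9 r=12: min(20,17)*3=51 best=140, r--
l=9 r=11: min(20,8)*2=16 best=140, r--
l=9 r=10: min(20,2)*1=2 best=140, r--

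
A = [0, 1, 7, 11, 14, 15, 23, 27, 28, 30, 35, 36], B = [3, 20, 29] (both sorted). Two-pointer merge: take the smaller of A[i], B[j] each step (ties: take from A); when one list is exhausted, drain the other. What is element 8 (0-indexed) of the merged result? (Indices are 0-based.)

[i=0,j=0] A[i]=0<=B[j]=3 take 0 → i++
[i=1,j=0] A[i]=1<=B[j]=3 take 1 → i++
[i=2,j=0] A[i]=7>B[j]=3 take 3 → j++
[i=2,j=1] A[i]=7<=B[j]=20 take 7 → i++
[i=3,j=1] A[i]=11<=B[j]=20 take 11 → i++
[i=4,j=1] A[i]=14<=B[j]=20 take 14 → i++
[i=5,j=1] A[i]=15<=B[j]=20 take 15 → i++
[i=6,j=1] A[i]=23>B[j]=20 take 20 → j++
[i=6,j=2] A[i]=23<=B[j]=29 take 23 → i++
[i=7,j=2] A[i]=27<=B[j]=29 take 27 → i++
[i=8,j=2] A[i]=28<=B[j]=29 take 28 → i++
[i=9,j=2] A[i]=30>B[j]=29 take 29 → j++
[i=9,j=3] B done, take A[i]=30 → i++
[i=10,j=3] B done, take A[i]=35 → i++
[i=11,j=3] B done, take A[i]=36 → i++

merged[8] = 23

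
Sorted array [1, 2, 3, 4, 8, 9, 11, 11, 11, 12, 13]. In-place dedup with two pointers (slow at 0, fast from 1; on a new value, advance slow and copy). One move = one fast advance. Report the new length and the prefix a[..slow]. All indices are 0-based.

length 9; prefix = [1, 2, 3, 4, 8, 9, 11, 12, 13]

slow=0 fast=1: a[fast]=2≠a[slow]=1 write a[1]=2, slow++,fast++
slow=1 fast=2: a[fast]=3≠a[slow]=2 write a[2]=3, slow++,fast++
slow=2 fast=3: a[fast]=4≠a[slow]=3 write a[3]=4, slow++,fast++
slow=3 fast=4: a[fast]=8≠a[slow]=4 write a[4]=8, slow++,fast++
slow=4 fast=5: a[fast]=9≠a[slow]=8 write a[5]=9, slow++,fast++
slow=5 fast=6: a[fast]=11≠a[slow]=9 write a[6]=11, slow++,fast++
slow=6 fast=7: a[fast]=11=a[slow] dup, fast++
slow=6 fast=8: a[fast]=11=a[slow] dup, fast++
slow=6 fast=9: a[fast]=12≠a[slow]=11 write a[7]=12, slow++,fast++
slow=7 fast=10: a[fast]=13≠a[slow]=12 write a[8]=13, slow++,fast++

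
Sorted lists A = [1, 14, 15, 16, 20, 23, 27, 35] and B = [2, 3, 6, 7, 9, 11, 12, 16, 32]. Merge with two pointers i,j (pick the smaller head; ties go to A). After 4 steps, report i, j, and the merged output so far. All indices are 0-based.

i=1, j=3, merged so far=[1, 2, 3, 6]

[i=0,j=0] A[i]=1<=B[j]=2 take 1 → i++
[i=1,j=0] A[i]=14>B[j]=2 take 2 → j++
[i=1,j=1] A[i]=14>B[j]=3 take 3 → j++
[i=1,j=2] A[i]=14>B[j]=6 take 6 → j++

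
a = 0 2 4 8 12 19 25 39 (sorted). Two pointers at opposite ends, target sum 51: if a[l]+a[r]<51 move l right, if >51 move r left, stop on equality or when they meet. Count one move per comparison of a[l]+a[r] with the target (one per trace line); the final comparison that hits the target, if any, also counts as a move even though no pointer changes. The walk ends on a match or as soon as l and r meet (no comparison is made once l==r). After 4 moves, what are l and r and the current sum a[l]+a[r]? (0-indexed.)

l=0 r=7: 0+39=39 <51, l++
l=1 r=7: 2+39=41 <51, l++
l=2 r=7: 4+39=43 <51, l++
l=3 r=7: 8+39=47 <51, l++

l=4, r=7, sum=51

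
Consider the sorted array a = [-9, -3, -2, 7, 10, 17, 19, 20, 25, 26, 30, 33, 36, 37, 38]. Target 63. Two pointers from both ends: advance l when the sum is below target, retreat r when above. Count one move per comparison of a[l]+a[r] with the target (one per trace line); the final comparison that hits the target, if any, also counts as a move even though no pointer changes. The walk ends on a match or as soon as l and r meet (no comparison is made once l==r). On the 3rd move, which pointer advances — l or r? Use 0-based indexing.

l

[0,14] -9+38=29 <63 → l++
[1,14] -3+38=35 <63 → l++
[2,14] -2+38=36 <63 → l++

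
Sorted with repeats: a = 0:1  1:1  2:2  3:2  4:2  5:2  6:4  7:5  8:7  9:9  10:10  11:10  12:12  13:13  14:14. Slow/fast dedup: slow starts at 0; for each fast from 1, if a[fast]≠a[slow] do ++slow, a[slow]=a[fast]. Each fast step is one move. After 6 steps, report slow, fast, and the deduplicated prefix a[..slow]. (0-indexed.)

(s=0,f=1) a[fast]=1=a[slow] dup → fast++
(s=0,f=2) a[fast]=2≠a[slow]=1 write a[1]=2 → slow++,fast++
(s=1,f=3) a[fast]=2=a[slow] dup → fast++
(s=1,f=4) a[fast]=2=a[slow] dup → fast++
(s=1,f=5) a[fast]=2=a[slow] dup → fast++
(s=1,f=6) a[fast]=4≠a[slow]=2 write a[2]=4 → slow++,fast++

slow=2, fast=7, prefix=[1, 2, 4]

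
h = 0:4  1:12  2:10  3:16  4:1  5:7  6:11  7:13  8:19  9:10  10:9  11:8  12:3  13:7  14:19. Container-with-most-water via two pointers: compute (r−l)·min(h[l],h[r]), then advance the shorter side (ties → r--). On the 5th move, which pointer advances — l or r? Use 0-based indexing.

l

l=0 r=14: min(4,19)*14=56 best=56 *, l++
l=1 r=14: min(12,19)*13=156 best=156 *, l++
l=2 r=14: min(10,19)*12=120 best=156, l++
l=3 r=14: min(16,19)*11=176 best=176 *, l++
l=4 r=14: min(1,19)*10=10 best=176, l++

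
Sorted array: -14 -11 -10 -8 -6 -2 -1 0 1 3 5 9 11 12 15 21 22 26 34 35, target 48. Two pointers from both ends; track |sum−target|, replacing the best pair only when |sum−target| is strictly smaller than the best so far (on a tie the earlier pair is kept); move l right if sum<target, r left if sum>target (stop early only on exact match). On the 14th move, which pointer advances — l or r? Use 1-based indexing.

l=1 r=20: -14+35=21 d=27 *, l++
l=2 r=20: -11+35=24 d=24 *, l++
l=3 r=20: -10+35=25 d=23 *, l++
l=4 r=20: -8+35=27 d=21 *, l++
l=5 r=20: -6+35=29 d=19 *, l++
l=6 r=20: -2+35=33 d=15 *, l++
l=7 r=20: -1+35=34 d=14 *, l++
l=8 r=20: 0+35=35 d=13 *, l++
l=9 r=20: 1+35=36 d=12 *, l++
l=10 r=20: 3+35=38 d=10 *, l++
l=11 r=20: 5+35=40 d=8 *, l++
l=12 r=20: 9+35=44 d=4 *, l++
l=13 r=20: 11+35=46 d=2 *, l++
l=14 r=20: 12+35=47 d=1 *, l++

l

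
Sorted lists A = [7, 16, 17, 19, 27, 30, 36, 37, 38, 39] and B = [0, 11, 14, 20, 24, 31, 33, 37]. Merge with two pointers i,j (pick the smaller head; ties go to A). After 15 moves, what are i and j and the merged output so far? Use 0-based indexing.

i=0 j=0: A[i]=7>B[j]=0 take 0, j++
i=0 j=1: A[i]=7<=B[j]=11 take 7, i++
i=1 j=1: A[i]=16>B[j]=11 take 11, j++
i=1 j=2: A[i]=16>B[j]=14 take 14, j++
i=1 j=3: A[i]=16<=B[j]=20 take 16, i++
i=2 j=3: A[i]=17<=B[j]=20 take 17, i++
i=3 j=3: A[i]=19<=B[j]=20 take 19, i++
i=4 j=3: A[i]=27>B[j]=20 take 20, j++
i=4 j=4: A[i]=27>B[j]=24 take 24, j++
i=4 j=5: A[i]=27<=B[j]=31 take 27, i++
i=5 j=5: A[i]=30<=B[j]=31 take 30, i++
i=6 j=5: A[i]=36>B[j]=31 take 31, j++
i=6 j=6: A[i]=36>B[j]=33 take 33, j++
i=6 j=7: A[i]=36<=B[j]=37 take 36, i++
i=7 j=7: A[i]=37<=B[j]=37 take 37, i++

i=8, j=7, merged so far=[0, 7, 11, 14, 16, 17, 19, 20, 24, 27, 30, 31, 33, 36, 37]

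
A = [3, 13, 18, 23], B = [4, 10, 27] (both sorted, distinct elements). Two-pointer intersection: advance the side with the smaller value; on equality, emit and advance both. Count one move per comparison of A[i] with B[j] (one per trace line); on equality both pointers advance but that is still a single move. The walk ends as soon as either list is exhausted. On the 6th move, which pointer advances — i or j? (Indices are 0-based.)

i=0 j=0: 3<4, i++
i=1 j=0: 13>4, j++
i=1 j=1: 13>10, j++
i=1 j=2: 13<27, i++
i=2 j=2: 18<27, i++
i=3 j=2: 23<27, i++

i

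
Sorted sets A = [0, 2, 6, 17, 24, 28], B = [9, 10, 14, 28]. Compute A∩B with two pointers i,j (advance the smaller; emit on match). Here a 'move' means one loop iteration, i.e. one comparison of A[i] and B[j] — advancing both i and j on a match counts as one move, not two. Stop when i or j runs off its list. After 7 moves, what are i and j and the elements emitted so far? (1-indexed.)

i=5, j=4, emitted=[]

i=1 j=1: 0<9, i++
i=2 j=1: 2<9, i++
i=3 j=1: 6<9, i++
i=4 j=1: 17>9, j++
i=4 j=2: 17>10, j++
i=4 j=3: 17>14, j++
i=4 j=4: 17<28, i++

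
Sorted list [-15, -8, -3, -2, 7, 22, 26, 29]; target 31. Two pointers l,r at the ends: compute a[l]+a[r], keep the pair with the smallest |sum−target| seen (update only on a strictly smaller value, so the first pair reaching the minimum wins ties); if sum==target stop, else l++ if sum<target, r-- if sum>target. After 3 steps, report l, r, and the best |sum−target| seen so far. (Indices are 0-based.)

l=3, r=7, best |Δ|=5

[0,7] -15+29=14 d=17 * → l++
[1,7] -8+29=21 d=10 * → l++
[2,7] -3+29=26 d=5 * → l++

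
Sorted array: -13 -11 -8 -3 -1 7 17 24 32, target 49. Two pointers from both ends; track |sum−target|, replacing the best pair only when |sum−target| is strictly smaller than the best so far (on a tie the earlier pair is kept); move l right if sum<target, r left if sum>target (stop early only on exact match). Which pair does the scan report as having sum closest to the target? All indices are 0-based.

l=0 r=8: -13+32=19 d=30 *, l++
l=1 r=8: -11+32=21 d=28 *, l++
l=2 r=8: -8+32=24 d=25 *, l++
l=3 r=8: -3+32=29 d=20 *, l++
l=4 r=8: -1+32=31 d=18 *, l++
l=5 r=8: 7+32=39 d=10 *, l++
l=6 r=8: 17+32=49 d=0 *, stop

pair (17, 32) with sum 49 (|Δ|=0)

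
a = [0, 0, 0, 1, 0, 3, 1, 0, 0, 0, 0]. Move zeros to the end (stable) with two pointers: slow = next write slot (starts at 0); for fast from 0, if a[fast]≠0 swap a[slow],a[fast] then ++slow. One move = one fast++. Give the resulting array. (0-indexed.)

(s=0,f=0) a[fast]=0 → fast++
(s=0,f=1) a[fast]=0 → fast++
(s=0,f=2) a[fast]=0 → fast++
(s=0,f=3) a[fast]=1≠0 swap→a[0]=1 → slow++,fast++
(s=1,f=4) a[fast]=0 → fast++
(s=1,f=5) a[fast]=3≠0 swap→a[1]=3 → slow++,fast++
(s=2,f=6) a[fast]=1≠0 swap→a[2]=1 → slow++,fast++
(s=3,f=7) a[fast]=0 → fast++
(s=3,f=8) a[fast]=0 → fast++
(s=3,f=9) a[fast]=0 → fast++
(s=3,f=10) a[fast]=0 → fast++

[1, 3, 1, 0, 0, 0, 0, 0, 0, 0, 0]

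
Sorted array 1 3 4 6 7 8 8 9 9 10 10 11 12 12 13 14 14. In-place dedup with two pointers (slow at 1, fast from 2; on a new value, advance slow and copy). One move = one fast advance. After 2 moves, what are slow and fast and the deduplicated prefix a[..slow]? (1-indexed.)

slow=1 fast=2: a[fast]=3≠a[slow]=1 write a[2]=3, slow++,fast++
slow=2 fast=3: a[fast]=4≠a[slow]=3 write a[3]=4, slow++,fast++

slow=3, fast=4, prefix=[1, 3, 4]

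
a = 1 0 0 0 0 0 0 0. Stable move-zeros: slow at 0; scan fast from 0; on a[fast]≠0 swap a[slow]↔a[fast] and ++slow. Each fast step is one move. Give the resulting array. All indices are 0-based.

[1, 0, 0, 0, 0, 0, 0, 0]

slow=0 fast=0: a[fast]=1≠0 swap→a[0]=1, slow++,fast++
slow=1 fast=1: a[fast]=0, fast++
slow=1 fast=2: a[fast]=0, fast++
slow=1 fast=3: a[fast]=0, fast++
slow=1 fast=4: a[fast]=0, fast++
slow=1 fast=5: a[fast]=0, fast++
slow=1 fast=6: a[fast]=0, fast++
slow=1 fast=7: a[fast]=0, fast++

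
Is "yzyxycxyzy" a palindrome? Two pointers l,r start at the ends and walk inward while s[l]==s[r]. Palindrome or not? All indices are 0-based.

not a palindrome (mismatch at 4,5)

[0,9] 'y'=='y' → l++,r--
[1,8] 'z'=='z' → l++,r--
[2,7] 'y'=='y' → l++,r--
[3,6] 'x'=='x' → l++,r--
[4,5] 'y'!='c' → stop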